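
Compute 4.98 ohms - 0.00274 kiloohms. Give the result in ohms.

In ohms:
  4.98 ohms → 4.98
  0.00274 kiloohms = 0.00274 × 10^3 ohms = 2.74
Difference: 4.98 - 2.74 = 2.24

2.24 ohms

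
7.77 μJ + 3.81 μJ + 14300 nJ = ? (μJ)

In μJ:
  7.77 μJ → 7.77
  3.81 μJ → 3.81
  14300 nJ = 14300 × 10⁻³ μJ = 14.3
Sum: 7.77 + 3.81 + 14.3 = 25.88

25.88 μJ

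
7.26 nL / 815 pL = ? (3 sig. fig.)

(7.26 × 10⁻⁹) / (815 × 10⁻¹²) = 0.008908 × 10³

8.91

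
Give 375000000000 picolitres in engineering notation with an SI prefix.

375 millilitres

= 375 × 10^-3 litres; 10^-3 is milli.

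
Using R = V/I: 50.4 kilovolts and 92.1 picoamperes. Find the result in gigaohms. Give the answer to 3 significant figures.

547000 gigaohms

(50.4 × 10³) / (92.1 × 10⁻¹²) = 0.54723 × 10¹⁵ Ω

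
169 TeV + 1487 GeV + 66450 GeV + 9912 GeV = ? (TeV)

In TeV:
  169 TeV → 169
  1487 GeV = 1487e-3 TeV = 1.487
  66450 GeV = 66450e-3 TeV = 66.45
  9912 GeV = 9912e-3 TeV = 9.912
Sum: 169 + 1.487 + 66.45 + 9.912 = 246.849

246.849 TeV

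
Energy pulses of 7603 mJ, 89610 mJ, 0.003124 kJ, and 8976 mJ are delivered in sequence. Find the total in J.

109.313 J

In J:
  7603 mJ = 7603 × 10^-3 J = 7.603
  89610 mJ = 89610 × 10^-3 J = 89.61
  0.003124 kJ = 0.003124 × 10^3 J = 3.124
  8976 mJ = 8976 × 10^-3 J = 8.976
Sum: 7.603 + 89.61 + 3.124 + 8.976 = 109.313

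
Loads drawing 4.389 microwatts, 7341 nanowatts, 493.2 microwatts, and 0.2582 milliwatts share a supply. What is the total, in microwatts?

763.13 microwatts

In microwatts:
  4.389 microwatts → 4.389
  7341 nanowatts = 7341e-3 microwatts = 7.341
  493.2 microwatts → 493.2
  0.2582 milliwatts = 0.2582e3 microwatts = 258.2
Sum: 4.389 + 7.341 + 493.2 + 258.2 = 763.13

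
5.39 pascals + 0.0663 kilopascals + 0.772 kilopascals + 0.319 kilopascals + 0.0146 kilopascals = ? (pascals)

1177.29 pascals

In pascals:
  5.39 pascals → 5.39
  0.0663 kilopascals = 0.0663 × 10³ pascals = 66.3
  0.772 kilopascals = 0.772 × 10³ pascals = 772
  0.319 kilopascals = 0.319 × 10³ pascals = 319
  0.0146 kilopascals = 0.0146 × 10³ pascals = 14.6
Sum: 5.39 + 66.3 + 772 + 319 + 14.6 = 1177.29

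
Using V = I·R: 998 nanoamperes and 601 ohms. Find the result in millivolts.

998 × 10⁻⁹ × 601 = 599798 × 10⁻⁹ V

0.599798 millivolts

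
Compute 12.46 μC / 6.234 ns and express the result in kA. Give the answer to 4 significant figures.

1.999 kA

(12.46 × 10⁻⁶) / (6.234 × 10⁻⁹) = 1.99872 × 10³ A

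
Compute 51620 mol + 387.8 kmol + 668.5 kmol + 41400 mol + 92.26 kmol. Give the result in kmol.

1241.58 kmol

In kmol:
  51620 mol = 51620 × 10⁻³ kmol = 51.62
  387.8 kmol → 387.8
  668.5 kmol → 668.5
  41400 mol = 41400 × 10⁻³ kmol = 41.4
  92.26 kmol → 92.26
Sum: 51.62 + 387.8 + 668.5 + 41.4 + 92.26 = 1241.58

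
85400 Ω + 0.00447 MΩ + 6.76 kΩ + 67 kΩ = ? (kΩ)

163.63 kΩ

In kΩ:
  85400 Ω = 85400e-3 kΩ = 85.4
  0.00447 MΩ = 0.00447e3 kΩ = 4.47
  6.76 kΩ → 6.76
  67 kΩ → 67
Sum: 85.4 + 4.47 + 6.76 + 67 = 163.63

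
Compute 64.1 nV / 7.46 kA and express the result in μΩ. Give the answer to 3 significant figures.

(64.1e-9) / (7.46e3) = 8.5925e-12 Ω

0.00000859 μΩ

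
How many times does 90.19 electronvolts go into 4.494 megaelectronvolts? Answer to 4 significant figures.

(4.494 × 10⁶) / (90.19) = 0.049828 × 10⁶

49830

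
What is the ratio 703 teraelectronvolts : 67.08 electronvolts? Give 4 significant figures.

(703 × 10¹²) / (67.08) = 10.48 × 10¹²

10480000000000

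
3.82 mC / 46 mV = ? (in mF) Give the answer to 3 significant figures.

83.0 mF

(3.82 × 10⁻³) / (46 × 10⁻³) = 0.083043 F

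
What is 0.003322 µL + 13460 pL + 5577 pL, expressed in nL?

22.359 nL

In nL:
  0.003322 µL = 0.003322 × 10³ nL = 3.322
  13460 pL = 13460 × 10⁻³ nL = 13.46
  5577 pL = 5577 × 10⁻³ nL = 5.577
Sum: 3.322 + 13.46 + 5.577 = 22.359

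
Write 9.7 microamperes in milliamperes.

0.0097 milliamperes

micro = 1e-6, milli = 1e-3; factor is 1e-3.
9.7 × 1e-3 = 0.0097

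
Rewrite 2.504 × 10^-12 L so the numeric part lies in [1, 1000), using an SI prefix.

2.504 pL

= 2.504 × 10^-12 L; 10^-12 is pico.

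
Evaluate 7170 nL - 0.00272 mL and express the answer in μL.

4.45 μL

In μL:
  7170 nL = 7170 × 10⁻³ μL = 7.17
  0.00272 mL = 0.00272 × 10³ μL = 2.72
Difference: 7.17 - 2.72 = 4.45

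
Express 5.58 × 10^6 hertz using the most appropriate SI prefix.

5.58 megahertz

= 5.58 × 10^6 hertz; 10^6 is mega.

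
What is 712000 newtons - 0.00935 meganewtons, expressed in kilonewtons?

In kilonewtons:
  712000 newtons = 712000 × 10^-3 kilonewtons = 712
  0.00935 meganewtons = 0.00935 × 10^3 kilonewtons = 9.35
Difference: 712 - 9.35 = 702.65

702.65 kilonewtons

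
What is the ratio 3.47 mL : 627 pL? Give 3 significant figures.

5530000

(3.47e-3) / (627e-12) = 0.005534e9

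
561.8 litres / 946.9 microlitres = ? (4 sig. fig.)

593300

(561.8) / (946.9e-6) = 0.5933e6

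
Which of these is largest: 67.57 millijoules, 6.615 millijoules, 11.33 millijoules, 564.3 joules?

564.3 joules

67.57 millijoules = 0.06757 joules
6.615 millijoules = 0.006615 joules
11.33 millijoules = 0.01133 joules
564.3 joules = 564.3 joules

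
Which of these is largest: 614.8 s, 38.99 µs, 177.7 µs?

614.8 s

614.8 s = 614.8 s
38.99 µs = 0.00003899 s
177.7 µs = 0.0001777 s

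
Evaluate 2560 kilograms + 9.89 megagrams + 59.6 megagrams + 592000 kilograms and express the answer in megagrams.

664.05 megagrams

In megagrams:
  2560 kilograms = 2560e-3 megagrams = 2.56
  9.89 megagrams → 9.89
  59.6 megagrams → 59.6
  592000 kilograms = 592000e-3 megagrams = 592
Sum: 2.56 + 9.89 + 59.6 + 592 = 664.05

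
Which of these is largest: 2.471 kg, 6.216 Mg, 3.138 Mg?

2.471 kg = 2471 g
6.216 Mg = 6216000 g
3.138 Mg = 3138000 g

6.216 Mg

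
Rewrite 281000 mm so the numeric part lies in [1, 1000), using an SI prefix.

= 281 m; mantissa already in [1, 1000).

281 m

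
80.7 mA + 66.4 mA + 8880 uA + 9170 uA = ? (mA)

In mA:
  80.7 mA → 80.7
  66.4 mA → 66.4
  8880 uA = 8880 × 10⁻³ mA = 8.88
  9170 uA = 9170 × 10⁻³ mA = 9.17
Sum: 80.7 + 66.4 + 8.88 + 9.17 = 165.15

165.15 mA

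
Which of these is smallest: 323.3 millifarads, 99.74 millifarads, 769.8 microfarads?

323.3 millifarads = 0.3233 farads
99.74 millifarads = 0.09974 farads
769.8 microfarads = 0.0007698 farads

769.8 microfarads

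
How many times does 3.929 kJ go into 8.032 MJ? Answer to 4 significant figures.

2044

(8.032 × 10^6) / (3.929 × 10^3) = 2.0443 × 10^3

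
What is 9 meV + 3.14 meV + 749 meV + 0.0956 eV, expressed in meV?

In meV:
  9 meV → 9
  3.14 meV → 3.14
  749 meV → 749
  0.0956 eV = 0.0956 × 10³ meV = 95.6
Sum: 9 + 3.14 + 749 + 95.6 = 856.74

856.74 meV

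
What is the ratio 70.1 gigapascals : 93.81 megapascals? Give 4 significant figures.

(70.1 × 10⁹) / (93.81 × 10⁶) = 0.74726 × 10³

747.3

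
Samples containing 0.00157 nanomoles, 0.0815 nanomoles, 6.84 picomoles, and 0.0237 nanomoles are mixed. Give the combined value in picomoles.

In picomoles:
  0.00157 nanomoles = 0.00157 × 10^3 picomoles = 1.57
  0.0815 nanomoles = 0.0815 × 10^3 picomoles = 81.5
  6.84 picomoles → 6.84
  0.0237 nanomoles = 0.0237 × 10^3 picomoles = 23.7
Sum: 1.57 + 81.5 + 6.84 + 23.7 = 113.61

113.61 picomoles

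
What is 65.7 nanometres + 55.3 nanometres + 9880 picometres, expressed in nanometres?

In nanometres:
  65.7 nanometres → 65.7
  55.3 nanometres → 55.3
  9880 picometres = 9880e-3 nanometres = 9.88
Sum: 65.7 + 55.3 + 9.88 = 130.88

130.88 nanometres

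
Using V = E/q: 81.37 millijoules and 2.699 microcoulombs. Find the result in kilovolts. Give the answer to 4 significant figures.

30.15 kilovolts

(81.37 × 10^-3) / (2.699 × 10^-6) = 30.1482 × 10^3 V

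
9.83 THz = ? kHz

9830000000 kHz

tera = 10¹², kilo = 10³; factor is 10⁹.
9.83 × 10⁹ = 9830000000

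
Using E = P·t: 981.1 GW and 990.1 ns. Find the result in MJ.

0.97138711 MJ

981.1e9 × 990.1e-9 = 971387.11 J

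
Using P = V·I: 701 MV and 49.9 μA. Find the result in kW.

701 × 10⁶ × 49.9 × 10⁻⁶ = 34979.9 W

34.9799 kW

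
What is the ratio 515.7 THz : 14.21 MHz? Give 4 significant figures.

(515.7e12) / (14.21e6) = 36.291e6

36290000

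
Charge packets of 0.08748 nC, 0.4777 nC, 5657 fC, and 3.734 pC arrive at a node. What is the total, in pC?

In pC:
  0.08748 nC = 0.08748e3 pC = 87.48
  0.4777 nC = 0.4777e3 pC = 477.7
  5657 fC = 5657e-3 pC = 5.657
  3.734 pC → 3.734
Sum: 87.48 + 477.7 + 5.657 + 3.734 = 574.571

574.571 pC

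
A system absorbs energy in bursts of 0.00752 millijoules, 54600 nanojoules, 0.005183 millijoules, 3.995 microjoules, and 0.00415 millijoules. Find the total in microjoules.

75.448 microjoules

In microjoules:
  0.00752 millijoules = 0.00752 × 10³ microjoules = 7.52
  54600 nanojoules = 54600 × 10⁻³ microjoules = 54.6
  0.005183 millijoules = 0.005183 × 10³ microjoules = 5.183
  3.995 microjoules → 3.995
  0.00415 millijoules = 0.00415 × 10³ microjoules = 4.15
Sum: 7.52 + 54.6 + 5.183 + 3.995 + 4.15 = 75.448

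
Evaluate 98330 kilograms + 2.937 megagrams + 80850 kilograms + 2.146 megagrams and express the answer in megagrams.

184.263 megagrams

In megagrams:
  98330 kilograms = 98330 × 10^-3 megagrams = 98.33
  2.937 megagrams → 2.937
  80850 kilograms = 80850 × 10^-3 megagrams = 80.85
  2.146 megagrams → 2.146
Sum: 98.33 + 2.937 + 80.85 + 2.146 = 184.263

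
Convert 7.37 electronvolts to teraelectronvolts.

(no prefix) = 1e0, tera = 1e12; factor is 1e-12.
7.37 × 1e-12 = 0.00000000000737

0.00000000000737 teraelectronvolts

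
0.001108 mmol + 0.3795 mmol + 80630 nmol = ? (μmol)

461.238 μmol

In μmol:
  0.001108 mmol = 0.001108 × 10^3 μmol = 1.108
  0.3795 mmol = 0.3795 × 10^3 μmol = 379.5
  80630 nmol = 80630 × 10^-3 μmol = 80.63
Sum: 1.108 + 379.5 + 80.63 = 461.238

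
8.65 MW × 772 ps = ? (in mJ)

8.65e6 × 772e-12 = 6677.8e-6 J

6.6778 mJ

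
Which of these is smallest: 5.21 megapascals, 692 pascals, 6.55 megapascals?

5.21 megapascals = 5210000 pascals
692 pascals = 692 pascals
6.55 megapascals = 6550000 pascals

692 pascals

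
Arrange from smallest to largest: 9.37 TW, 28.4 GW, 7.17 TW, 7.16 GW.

9.37 TW = 9370000000000 W
28.4 GW = 28400000000 W
7.17 TW = 7170000000000 W
7.16 GW = 7160000000 W

7.16 GW < 28.4 GW < 7.17 TW < 9.37 TW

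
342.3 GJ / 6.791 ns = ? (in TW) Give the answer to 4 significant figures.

50400000 TW

(342.3 × 10⁹) / (6.791 × 10⁻⁹) = 50.4049 × 10¹⁸ W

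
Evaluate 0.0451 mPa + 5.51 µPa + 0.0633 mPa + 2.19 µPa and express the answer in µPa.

116.1 µPa

In µPa:
  0.0451 mPa = 0.0451 × 10^3 µPa = 45.1
  5.51 µPa → 5.51
  0.0633 mPa = 0.0633 × 10^3 µPa = 63.3
  2.19 µPa → 2.19
Sum: 45.1 + 5.51 + 63.3 + 2.19 = 116.1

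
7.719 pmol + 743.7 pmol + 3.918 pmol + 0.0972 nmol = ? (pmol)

852.537 pmol

In pmol:
  7.719 pmol → 7.719
  743.7 pmol → 743.7
  3.918 pmol → 3.918
  0.0972 nmol = 0.0972 × 10³ pmol = 97.2
Sum: 7.719 + 743.7 + 3.918 + 97.2 = 852.537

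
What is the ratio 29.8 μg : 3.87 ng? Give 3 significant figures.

(29.8 × 10⁻⁶) / (3.87 × 10⁻⁹) = 7.7 × 10³

7700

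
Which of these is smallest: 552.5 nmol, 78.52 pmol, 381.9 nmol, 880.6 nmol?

78.52 pmol

552.5 nmol = 0.0000005525 mol
78.52 pmol = 0.00000000007852 mol
381.9 nmol = 0.0000003819 mol
880.6 nmol = 0.0000008806 mol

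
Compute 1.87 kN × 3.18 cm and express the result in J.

59.466 J

1.87 × 10^3 × 3.18 × 10^-2 = 5.9466 × 10^1 J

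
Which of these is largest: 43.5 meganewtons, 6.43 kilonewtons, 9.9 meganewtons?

43.5 meganewtons

43.5 meganewtons = 43500000 newtons
6.43 kilonewtons = 6430 newtons
9.9 meganewtons = 9900000 newtons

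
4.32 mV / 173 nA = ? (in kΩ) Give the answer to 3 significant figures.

25.0 kΩ

(4.32 × 10⁻³) / (173 × 10⁻⁹) = 0.024971 × 10⁶ Ω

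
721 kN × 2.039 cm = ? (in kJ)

721e3 × 2.039e-2 = 1470.119e1 J

14.70119 kJ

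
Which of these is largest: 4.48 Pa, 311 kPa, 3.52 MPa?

3.52 MPa

4.48 Pa = 4.48 Pa
311 kPa = 311000 Pa
3.52 MPa = 3520000 Pa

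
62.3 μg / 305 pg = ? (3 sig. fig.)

204000

(62.3e-6) / (305e-12) = 0.2043e6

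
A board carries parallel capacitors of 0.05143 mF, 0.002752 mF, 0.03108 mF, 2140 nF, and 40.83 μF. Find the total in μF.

128.232 μF

In μF:
  0.05143 mF = 0.05143e3 μF = 51.43
  0.002752 mF = 0.002752e3 μF = 2.752
  0.03108 mF = 0.03108e3 μF = 31.08
  2140 nF = 2140e-3 μF = 2.14
  40.83 μF → 40.83
Sum: 51.43 + 2.752 + 31.08 + 2.14 + 40.83 = 128.232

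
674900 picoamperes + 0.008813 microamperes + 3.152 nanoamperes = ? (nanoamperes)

686.865 nanoamperes

In nanoamperes:
  674900 picoamperes = 674900 × 10^-3 nanoamperes = 674.9
  0.008813 microamperes = 0.008813 × 10^3 nanoamperes = 8.813
  3.152 nanoamperes → 3.152
Sum: 674.9 + 8.813 + 3.152 = 686.865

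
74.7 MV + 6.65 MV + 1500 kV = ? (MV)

82.85 MV

In MV:
  74.7 MV → 74.7
  6.65 MV → 6.65
  1500 kV = 1500e-3 MV = 1.5
Sum: 74.7 + 6.65 + 1.5 = 82.85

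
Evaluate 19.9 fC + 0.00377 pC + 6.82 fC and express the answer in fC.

30.49 fC

In fC:
  19.9 fC → 19.9
  0.00377 pC = 0.00377e3 fC = 3.77
  6.82 fC → 6.82
Sum: 19.9 + 3.77 + 6.82 = 30.49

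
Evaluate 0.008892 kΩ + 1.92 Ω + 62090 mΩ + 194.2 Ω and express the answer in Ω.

In Ω:
  0.008892 kΩ = 0.008892 × 10^3 Ω = 8.892
  1.92 Ω → 1.92
  62090 mΩ = 62090 × 10^-3 Ω = 62.09
  194.2 Ω → 194.2
Sum: 8.892 + 1.92 + 62.09 + 194.2 = 267.102

267.102 Ω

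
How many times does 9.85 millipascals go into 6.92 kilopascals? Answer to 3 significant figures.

703000

(6.92e3) / (9.85e-3) = 0.7025e6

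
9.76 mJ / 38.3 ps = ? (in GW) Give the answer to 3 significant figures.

(9.76 × 10^-3) / (38.3 × 10^-12) = 0.25483 × 10^9 W

0.255 GW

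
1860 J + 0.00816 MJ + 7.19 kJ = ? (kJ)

17.21 kJ

In kJ:
  1860 J = 1860 × 10^-3 kJ = 1.86
  0.00816 MJ = 0.00816 × 10^3 kJ = 8.16
  7.19 kJ → 7.19
Sum: 1.86 + 8.16 + 7.19 = 17.21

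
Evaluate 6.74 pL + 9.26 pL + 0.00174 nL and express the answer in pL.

In pL:
  6.74 pL → 6.74
  9.26 pL → 9.26
  0.00174 nL = 0.00174e3 pL = 1.74
Sum: 6.74 + 9.26 + 1.74 = 17.74

17.74 pL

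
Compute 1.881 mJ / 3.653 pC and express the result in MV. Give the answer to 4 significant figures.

514.9 MV

(1.881 × 10⁻³) / (3.653 × 10⁻¹²) = 0.514919 × 10⁹ V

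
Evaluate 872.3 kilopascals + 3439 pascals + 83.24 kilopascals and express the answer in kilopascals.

958.979 kilopascals

In kilopascals:
  872.3 kilopascals → 872.3
  3439 pascals = 3439 × 10⁻³ kilopascals = 3.439
  83.24 kilopascals → 83.24
Sum: 872.3 + 3.439 + 83.24 = 958.979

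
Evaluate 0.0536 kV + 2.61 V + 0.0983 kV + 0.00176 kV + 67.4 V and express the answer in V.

223.67 V

In V:
  0.0536 kV = 0.0536e3 V = 53.6
  2.61 V → 2.61
  0.0983 kV = 0.0983e3 V = 98.3
  0.00176 kV = 0.00176e3 V = 1.76
  67.4 V → 67.4
Sum: 53.6 + 2.61 + 98.3 + 1.76 + 67.4 = 223.67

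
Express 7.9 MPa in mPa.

mega = 10⁶, milli = 10⁻³; factor is 10⁹.
7.9 × 10⁹ = 7900000000

7900000000 mPa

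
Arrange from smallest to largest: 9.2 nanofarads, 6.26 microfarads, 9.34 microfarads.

9.2 nanofarads = 0.0000000092 farads
6.26 microfarads = 0.00000626 farads
9.34 microfarads = 0.00000934 farads

9.2 nanofarads < 6.26 microfarads < 9.34 microfarads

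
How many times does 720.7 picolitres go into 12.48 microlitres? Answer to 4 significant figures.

(12.48e-6) / (720.7e-12) = 0.017316e6

17320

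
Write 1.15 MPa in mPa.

mega = 10^6, milli = 10^-3; factor is 10^9.
1.15 × 10^9 = 1150000000

1150000000 mPa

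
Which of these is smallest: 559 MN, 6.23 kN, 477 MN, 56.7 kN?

559 MN = 559000000 N
6.23 kN = 6230 N
477 MN = 477000000 N
56.7 kN = 56700 N

6.23 kN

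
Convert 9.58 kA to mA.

9580000 mA

kilo = 10^3, milli = 10^-3; factor is 10^6.
9.58 × 10^6 = 9580000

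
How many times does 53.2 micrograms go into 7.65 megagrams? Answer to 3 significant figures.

144000000000

(7.65 × 10⁶) / (53.2 × 10⁻⁶) = 0.1438 × 10¹²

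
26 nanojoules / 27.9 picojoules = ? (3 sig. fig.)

932

(26e-9) / (27.9e-12) = 0.9319e3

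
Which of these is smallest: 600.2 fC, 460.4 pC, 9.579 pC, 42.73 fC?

42.73 fC

600.2 fC = 0.0000000000006002 C
460.4 pC = 0.0000000004604 C
9.579 pC = 0.000000000009579 C
42.73 fC = 0.00000000000004273 C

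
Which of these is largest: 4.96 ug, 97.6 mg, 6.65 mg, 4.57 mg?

97.6 mg

4.96 ug = 0.00000496 g
97.6 mg = 0.0976 g
6.65 mg = 0.00665 g
4.57 mg = 0.00457 g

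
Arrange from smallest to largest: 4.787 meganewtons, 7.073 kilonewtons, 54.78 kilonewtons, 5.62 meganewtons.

7.073 kilonewtons < 54.78 kilonewtons < 4.787 meganewtons < 5.62 meganewtons

4.787 meganewtons = 4787000 newtons
7.073 kilonewtons = 7073 newtons
54.78 kilonewtons = 54780 newtons
5.62 meganewtons = 5620000 newtons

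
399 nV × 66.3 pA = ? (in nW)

399 × 10^-9 × 66.3 × 10^-12 = 26453.7 × 10^-21 W

0.0000000264537 nW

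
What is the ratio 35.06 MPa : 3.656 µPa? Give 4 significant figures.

9590000000000

(35.06 × 10⁶) / (3.656 × 10⁻⁶) = 9.5897 × 10¹²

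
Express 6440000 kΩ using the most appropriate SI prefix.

= 6.44e9 Ω; 1e9 is giga.

6.44 GΩ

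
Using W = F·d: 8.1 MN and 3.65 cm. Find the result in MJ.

8.1 × 10^6 × 3.65 × 10^-2 = 29.565 × 10^4 J

0.29565 MJ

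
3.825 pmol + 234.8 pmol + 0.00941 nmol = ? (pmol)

248.035 pmol

In pmol:
  3.825 pmol → 3.825
  234.8 pmol → 234.8
  0.00941 nmol = 0.00941e3 pmol = 9.41
Sum: 3.825 + 234.8 + 9.41 = 248.035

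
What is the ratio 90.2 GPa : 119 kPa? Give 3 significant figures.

(90.2 × 10^9) / (119 × 10^3) = 0.758 × 10^6

758000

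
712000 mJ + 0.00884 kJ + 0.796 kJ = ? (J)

1516.84 J

In J:
  712000 mJ = 712000 × 10⁻³ J = 712
  0.00884 kJ = 0.00884 × 10³ J = 8.84
  0.796 kJ = 0.796 × 10³ J = 796
Sum: 712 + 8.84 + 796 = 1516.84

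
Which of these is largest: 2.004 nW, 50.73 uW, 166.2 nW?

2.004 nW = 0.000000002004 W
50.73 uW = 0.00005073 W
166.2 nW = 0.0000001662 W

50.73 uW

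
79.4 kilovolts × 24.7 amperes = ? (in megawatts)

1.96118 megawatts

79.4 × 10^3 × 24.7 = 1961.18 × 10^3 W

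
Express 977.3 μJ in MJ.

micro = 1e-6, mega = 1e6; factor is 1e-12.
977.3 × 1e-12 = 0.0000000009773

0.0000000009773 MJ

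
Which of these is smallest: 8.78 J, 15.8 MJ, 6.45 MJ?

8.78 J = 8.78 J
15.8 MJ = 15800000 J
6.45 MJ = 6450000 J

8.78 J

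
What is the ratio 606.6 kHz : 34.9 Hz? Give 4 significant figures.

17380

(606.6 × 10^3) / (34.9) = 17.381 × 10^3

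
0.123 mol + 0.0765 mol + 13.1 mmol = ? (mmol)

212.6 mmol

In mmol:
  0.123 mol = 0.123e3 mmol = 123
  0.0765 mol = 0.0765e3 mmol = 76.5
  13.1 mmol → 13.1
Sum: 123 + 76.5 + 13.1 = 212.6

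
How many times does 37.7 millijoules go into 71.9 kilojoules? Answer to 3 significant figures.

(71.9 × 10^3) / (37.7 × 10^-3) = 1.907 × 10^6

1910000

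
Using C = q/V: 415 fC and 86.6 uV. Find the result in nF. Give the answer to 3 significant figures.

4.79 nF

(415e-15) / (86.6e-6) = 4.7921e-9 F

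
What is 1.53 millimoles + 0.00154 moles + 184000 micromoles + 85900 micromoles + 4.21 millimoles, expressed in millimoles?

In millimoles:
  1.53 millimoles → 1.53
  0.00154 moles = 0.00154e3 millimoles = 1.54
  184000 micromoles = 184000e-3 millimoles = 184
  85900 micromoles = 85900e-3 millimoles = 85.9
  4.21 millimoles → 4.21
Sum: 1.53 + 1.54 + 184 + 85.9 + 4.21 = 277.18

277.18 millimoles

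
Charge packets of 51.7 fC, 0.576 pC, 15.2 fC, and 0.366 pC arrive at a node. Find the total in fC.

1008.9 fC

In fC:
  51.7 fC → 51.7
  0.576 pC = 0.576e3 fC = 576
  15.2 fC → 15.2
  0.366 pC = 0.366e3 fC = 366
Sum: 51.7 + 576 + 15.2 + 366 = 1008.9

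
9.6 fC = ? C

femto = 1e-15, (no prefix) = 1e0; factor is 1e-15.
9.6 × 1e-15 = 0.0000000000000096

0.0000000000000096 C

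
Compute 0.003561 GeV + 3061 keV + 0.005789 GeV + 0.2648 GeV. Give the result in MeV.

In MeV:
  0.003561 GeV = 0.003561 × 10³ MeV = 3.561
  3061 keV = 3061 × 10⁻³ MeV = 3.061
  0.005789 GeV = 0.005789 × 10³ MeV = 5.789
  0.2648 GeV = 0.2648 × 10³ MeV = 264.8
Sum: 3.561 + 3.061 + 5.789 + 264.8 = 277.211

277.211 MeV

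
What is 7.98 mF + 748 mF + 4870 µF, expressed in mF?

In mF:
  7.98 mF → 7.98
  748 mF → 748
  4870 µF = 4870e-3 mF = 4.87
Sum: 7.98 + 748 + 4.87 = 760.85

760.85 mF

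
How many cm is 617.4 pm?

pico = 10^-12, centi = 10^-2; factor is 10^-10.
617.4 × 10^-10 = 0.00000006174

0.00000006174 cm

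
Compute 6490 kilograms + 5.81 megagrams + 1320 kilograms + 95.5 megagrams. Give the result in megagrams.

109.12 megagrams

In megagrams:
  6490 kilograms = 6490 × 10^-3 megagrams = 6.49
  5.81 megagrams → 5.81
  1320 kilograms = 1320 × 10^-3 megagrams = 1.32
  95.5 megagrams → 95.5
Sum: 6.49 + 5.81 + 1.32 + 95.5 = 109.12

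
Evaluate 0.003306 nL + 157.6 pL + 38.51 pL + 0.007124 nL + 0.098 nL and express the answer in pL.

In pL:
  0.003306 nL = 0.003306e3 pL = 3.306
  157.6 pL → 157.6
  38.51 pL → 38.51
  0.007124 nL = 0.007124e3 pL = 7.124
  0.098 nL = 0.098e3 pL = 98
Sum: 3.306 + 157.6 + 38.51 + 7.124 + 98 = 304.54

304.54 pL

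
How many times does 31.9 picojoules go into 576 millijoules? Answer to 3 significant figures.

(576e-3) / (31.9e-12) = 18.06e9

18100000000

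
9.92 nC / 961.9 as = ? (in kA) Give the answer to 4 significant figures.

(9.92e-9) / (961.9e-18) = 0.0103129e9 A

10310 kA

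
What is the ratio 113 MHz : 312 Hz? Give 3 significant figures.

(113 × 10⁶) / (312) = 0.3622 × 10⁶

362000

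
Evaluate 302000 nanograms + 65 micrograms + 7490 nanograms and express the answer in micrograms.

374.49 micrograms

In micrograms:
  302000 nanograms = 302000 × 10^-3 micrograms = 302
  65 micrograms → 65
  7490 nanograms = 7490 × 10^-3 micrograms = 7.49
Sum: 302 + 65 + 7.49 = 374.49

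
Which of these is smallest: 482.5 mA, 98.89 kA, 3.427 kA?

482.5 mA

482.5 mA = 0.4825 A
98.89 kA = 98890 A
3.427 kA = 3427 A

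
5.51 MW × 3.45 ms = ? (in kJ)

5.51 × 10^6 × 3.45 × 10^-3 = 19.0095 × 10^3 J

19.0095 kJ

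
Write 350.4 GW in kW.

giga = 10⁹, kilo = 10³; factor is 10⁶.
350.4 × 10⁶ = 350400000

350400000 kW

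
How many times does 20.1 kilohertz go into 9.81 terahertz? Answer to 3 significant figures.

488000000

(9.81 × 10^12) / (20.1 × 10^3) = 0.4881 × 10^9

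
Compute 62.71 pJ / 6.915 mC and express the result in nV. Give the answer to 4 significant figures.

9.069 nV

(62.71 × 10^-12) / (6.915 × 10^-3) = 9.06869 × 10^-9 V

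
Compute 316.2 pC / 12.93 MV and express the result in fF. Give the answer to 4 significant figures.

(316.2e-12) / (12.93e6) = 24.4548e-18 F

0.02445 fF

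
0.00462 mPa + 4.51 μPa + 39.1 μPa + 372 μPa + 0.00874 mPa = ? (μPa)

428.97 μPa

In μPa:
  0.00462 mPa = 0.00462 × 10³ μPa = 4.62
  4.51 μPa → 4.51
  39.1 μPa → 39.1
  372 μPa → 372
  0.00874 mPa = 0.00874 × 10³ μPa = 8.74
Sum: 4.62 + 4.51 + 39.1 + 372 + 8.74 = 428.97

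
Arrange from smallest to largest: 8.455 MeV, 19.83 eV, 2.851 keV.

8.455 MeV = 8455000 eV
19.83 eV = 19.83 eV
2.851 keV = 2851 eV

19.83 eV < 2.851 keV < 8.455 MeV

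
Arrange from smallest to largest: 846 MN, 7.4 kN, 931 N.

846 MN = 846000000 N
7.4 kN = 7400 N
931 N = 931 N

931 N < 7.4 kN < 846 MN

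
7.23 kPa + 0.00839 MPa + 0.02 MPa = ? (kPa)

35.62 kPa

In kPa:
  7.23 kPa → 7.23
  0.00839 MPa = 0.00839e3 kPa = 8.39
  0.02 MPa = 0.02e3 kPa = 20
Sum: 7.23 + 8.39 + 20 = 35.62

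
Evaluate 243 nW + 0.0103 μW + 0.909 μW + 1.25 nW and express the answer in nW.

In nW:
  243 nW → 243
  0.0103 μW = 0.0103 × 10^3 nW = 10.3
  0.909 μW = 0.909 × 10^3 nW = 909
  1.25 nW → 1.25
Sum: 243 + 10.3 + 909 + 1.25 = 1163.55

1163.55 nW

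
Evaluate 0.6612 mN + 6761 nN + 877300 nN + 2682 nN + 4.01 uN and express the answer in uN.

1551.953 uN

In uN:
  0.6612 mN = 0.6612 × 10³ uN = 661.2
  6761 nN = 6761 × 10⁻³ uN = 6.761
  877300 nN = 877300 × 10⁻³ uN = 877.3
  2682 nN = 2682 × 10⁻³ uN = 2.682
  4.01 uN → 4.01
Sum: 661.2 + 6.761 + 877.3 + 2.682 + 4.01 = 1551.953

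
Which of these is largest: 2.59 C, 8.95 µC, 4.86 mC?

2.59 C = 2.59 C
8.95 µC = 0.00000895 C
4.86 mC = 0.00486 C

2.59 C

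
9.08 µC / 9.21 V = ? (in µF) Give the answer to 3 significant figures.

(9.08 × 10⁻⁶) / (9.21) = 0.98588 × 10⁻⁶ F

0.986 µF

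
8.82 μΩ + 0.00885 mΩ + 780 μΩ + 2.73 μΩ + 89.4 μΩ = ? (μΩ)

In μΩ:
  8.82 μΩ → 8.82
  0.00885 mΩ = 0.00885e3 μΩ = 8.85
  780 μΩ → 780
  2.73 μΩ → 2.73
  89.4 μΩ → 89.4
Sum: 8.82 + 8.85 + 780 + 2.73 + 89.4 = 889.8

889.8 μΩ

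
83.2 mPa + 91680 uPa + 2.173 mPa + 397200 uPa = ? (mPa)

574.253 mPa

In mPa:
  83.2 mPa → 83.2
  91680 uPa = 91680 × 10^-3 mPa = 91.68
  2.173 mPa → 2.173
  397200 uPa = 397200 × 10^-3 mPa = 397.2
Sum: 83.2 + 91.68 + 2.173 + 397.2 = 574.253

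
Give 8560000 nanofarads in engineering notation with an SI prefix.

= 8.56 × 10⁻³ farads; 10⁻³ is milli.

8.56 millifarads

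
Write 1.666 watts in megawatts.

0.000001666 megawatts

(no prefix) = 1e0, mega = 1e6; factor is 1e-6.
1.666 × 1e-6 = 0.000001666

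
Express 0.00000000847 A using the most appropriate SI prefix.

= 8.47e-9 A; 1e-9 is nano.

8.47 nA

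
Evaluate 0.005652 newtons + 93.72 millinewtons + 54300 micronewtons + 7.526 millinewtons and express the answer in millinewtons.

161.198 millinewtons

In millinewtons:
  0.005652 newtons = 0.005652 × 10³ millinewtons = 5.652
  93.72 millinewtons → 93.72
  54300 micronewtons = 54300 × 10⁻³ millinewtons = 54.3
  7.526 millinewtons → 7.526
Sum: 5.652 + 93.72 + 54.3 + 7.526 = 161.198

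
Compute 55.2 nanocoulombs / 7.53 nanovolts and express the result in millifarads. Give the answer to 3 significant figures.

7330 millifarads

(55.2e-9) / (7.53e-9) = 7.3307 F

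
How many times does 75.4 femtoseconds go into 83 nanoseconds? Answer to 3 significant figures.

1100000

(83 × 10⁻⁹) / (75.4 × 10⁻¹⁵) = 1.101 × 10⁶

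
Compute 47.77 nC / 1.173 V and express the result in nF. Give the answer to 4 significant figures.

40.72 nF

(47.77 × 10^-9) / (1.173) = 40.7246 × 10^-9 F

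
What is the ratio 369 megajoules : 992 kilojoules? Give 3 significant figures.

372

(369 × 10⁶) / (992 × 10³) = 0.372 × 10³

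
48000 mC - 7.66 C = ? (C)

In C:
  48000 mC = 48000e-3 C = 48
  7.66 C → 7.66
Difference: 48 - 7.66 = 40.34

40.34 C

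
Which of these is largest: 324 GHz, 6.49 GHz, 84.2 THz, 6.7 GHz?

324 GHz = 324000000000 Hz
6.49 GHz = 6490000000 Hz
84.2 THz = 84200000000000 Hz
6.7 GHz = 6700000000 Hz

84.2 THz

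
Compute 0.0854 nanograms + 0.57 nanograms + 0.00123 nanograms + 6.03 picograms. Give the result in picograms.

662.66 picograms

In picograms:
  0.0854 nanograms = 0.0854 × 10³ picograms = 85.4
  0.57 nanograms = 0.57 × 10³ picograms = 570
  0.00123 nanograms = 0.00123 × 10³ picograms = 1.23
  6.03 picograms → 6.03
Sum: 85.4 + 570 + 1.23 + 6.03 = 662.66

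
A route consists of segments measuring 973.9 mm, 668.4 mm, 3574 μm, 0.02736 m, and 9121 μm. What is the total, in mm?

In mm:
  973.9 mm → 973.9
  668.4 mm → 668.4
  3574 μm = 3574e-3 mm = 3.574
  0.02736 m = 0.02736e3 mm = 27.36
  9121 μm = 9121e-3 mm = 9.121
Sum: 973.9 + 668.4 + 3.574 + 27.36 + 9.121 = 1682.355

1682.355 mm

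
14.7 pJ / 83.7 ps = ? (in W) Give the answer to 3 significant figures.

0.176 W

(14.7 × 10^-12) / (83.7 × 10^-12) = 0.17563 W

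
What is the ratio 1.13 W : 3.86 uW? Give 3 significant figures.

293000

(1.13) / (3.86 × 10⁻⁶) = 0.2927 × 10⁶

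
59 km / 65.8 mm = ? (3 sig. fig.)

897000

(59 × 10³) / (65.8 × 10⁻³) = 0.8967 × 10⁶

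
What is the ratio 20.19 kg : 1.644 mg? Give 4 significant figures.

(20.19 × 10^3) / (1.644 × 10^-3) = 12.281 × 10^6

12280000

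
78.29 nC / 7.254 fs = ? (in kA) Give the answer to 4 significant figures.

10790 kA

(78.29 × 10^-9) / (7.254 × 10^-15) = 10.7927 × 10^6 A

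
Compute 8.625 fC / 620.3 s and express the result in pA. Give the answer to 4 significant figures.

0.00001390 pA

(8.625e-15) / (620.3) = 0.0139046e-15 A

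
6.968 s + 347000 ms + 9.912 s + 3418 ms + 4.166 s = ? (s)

371.464 s

In s:
  6.968 s → 6.968
  347000 ms = 347000 × 10^-3 s = 347
  9.912 s → 9.912
  3418 ms = 3418 × 10^-3 s = 3.418
  4.166 s → 4.166
Sum: 6.968 + 347 + 9.912 + 3.418 + 4.166 = 371.464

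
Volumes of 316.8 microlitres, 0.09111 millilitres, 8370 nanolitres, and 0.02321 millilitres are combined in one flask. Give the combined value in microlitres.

439.49 microlitres

In microlitres:
  316.8 microlitres → 316.8
  0.09111 millilitres = 0.09111 × 10^3 microlitres = 91.11
  8370 nanolitres = 8370 × 10^-3 microlitres = 8.37
  0.02321 millilitres = 0.02321 × 10^3 microlitres = 23.21
Sum: 316.8 + 91.11 + 8.37 + 23.21 = 439.49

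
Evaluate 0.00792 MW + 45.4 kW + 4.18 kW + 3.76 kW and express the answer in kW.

In kW:
  0.00792 MW = 0.00792e3 kW = 7.92
  45.4 kW → 45.4
  4.18 kW → 4.18
  3.76 kW → 3.76
Sum: 7.92 + 45.4 + 4.18 + 3.76 = 61.26

61.26 kW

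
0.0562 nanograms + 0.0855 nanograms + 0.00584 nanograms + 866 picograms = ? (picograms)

In picograms:
  0.0562 nanograms = 0.0562e3 picograms = 56.2
  0.0855 nanograms = 0.0855e3 picograms = 85.5
  0.00584 nanograms = 0.00584e3 picograms = 5.84
  866 picograms → 866
Sum: 56.2 + 85.5 + 5.84 + 866 = 1013.54

1013.54 picograms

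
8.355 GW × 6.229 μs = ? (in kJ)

52.043295 kJ

8.355 × 10⁹ × 6.229 × 10⁻⁶ = 52.043295 × 10³ J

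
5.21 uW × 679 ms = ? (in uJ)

5.21 × 10⁻⁶ × 679 × 10⁻³ = 3537.59 × 10⁻⁹ J

3.53759 uJ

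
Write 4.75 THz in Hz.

4750000000000 Hz

tera = 10^12, (no prefix) = 10^0; factor is 10^12.
4.75 × 10^12 = 4750000000000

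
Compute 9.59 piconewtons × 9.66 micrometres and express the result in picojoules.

9.59 × 10^-12 × 9.66 × 10^-6 = 92.6394 × 10^-18 J

0.0000926394 picojoules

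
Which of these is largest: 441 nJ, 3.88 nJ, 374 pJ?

441 nJ = 0.000000441 J
3.88 nJ = 0.00000000388 J
374 pJ = 0.000000000374 J

441 nJ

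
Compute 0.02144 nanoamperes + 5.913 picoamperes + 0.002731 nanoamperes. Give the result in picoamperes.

30.084 picoamperes

In picoamperes:
  0.02144 nanoamperes = 0.02144 × 10³ picoamperes = 21.44
  5.913 picoamperes → 5.913
  0.002731 nanoamperes = 0.002731 × 10³ picoamperes = 2.731
Sum: 21.44 + 5.913 + 2.731 = 30.084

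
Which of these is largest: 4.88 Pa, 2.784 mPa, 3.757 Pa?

4.88 Pa = 4.88 Pa
2.784 mPa = 0.002784 Pa
3.757 Pa = 3.757 Pa

4.88 Pa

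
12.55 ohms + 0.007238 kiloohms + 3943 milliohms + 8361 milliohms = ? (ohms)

32.092 ohms

In ohms:
  12.55 ohms → 12.55
  0.007238 kiloohms = 0.007238e3 ohms = 7.238
  3943 milliohms = 3943e-3 ohms = 3.943
  8361 milliohms = 8361e-3 ohms = 8.361
Sum: 12.55 + 7.238 + 3.943 + 8.361 = 32.092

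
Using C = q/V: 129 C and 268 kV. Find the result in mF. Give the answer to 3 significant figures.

0.481 mF

(129) / (268e3) = 0.48134e-3 F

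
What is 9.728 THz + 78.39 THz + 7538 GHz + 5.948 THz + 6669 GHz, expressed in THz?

108.273 THz

In THz:
  9.728 THz → 9.728
  78.39 THz → 78.39
  7538 GHz = 7538 × 10⁻³ THz = 7.538
  5.948 THz → 5.948
  6669 GHz = 6669 × 10⁻³ THz = 6.669
Sum: 9.728 + 78.39 + 7.538 + 5.948 + 6.669 = 108.273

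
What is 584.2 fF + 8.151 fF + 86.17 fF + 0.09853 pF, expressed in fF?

In fF:
  584.2 fF → 584.2
  8.151 fF → 8.151
  86.17 fF → 86.17
  0.09853 pF = 0.09853e3 fF = 98.53
Sum: 584.2 + 8.151 + 86.17 + 98.53 = 777.051

777.051 fF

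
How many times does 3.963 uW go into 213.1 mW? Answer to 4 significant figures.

(213.1 × 10^-3) / (3.963 × 10^-6) = 53.772 × 10^3

53770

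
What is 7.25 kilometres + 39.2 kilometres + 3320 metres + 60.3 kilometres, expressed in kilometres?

In kilometres:
  7.25 kilometres → 7.25
  39.2 kilometres → 39.2
  3320 metres = 3320e-3 kilometres = 3.32
  60.3 kilometres → 60.3
Sum: 7.25 + 39.2 + 3.32 + 60.3 = 110.07

110.07 kilometres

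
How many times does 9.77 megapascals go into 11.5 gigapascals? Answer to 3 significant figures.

(11.5 × 10⁹) / (9.77 × 10⁶) = 1.177 × 10³

1180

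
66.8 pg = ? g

0.0000000000668 g

pico = 10⁻¹², (no prefix) = 10⁰; factor is 10⁻¹².
66.8 × 10⁻¹² = 0.0000000000668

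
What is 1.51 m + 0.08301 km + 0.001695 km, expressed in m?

86.215 m

In m:
  1.51 m → 1.51
  0.08301 km = 0.08301 × 10³ m = 83.01
  0.001695 km = 0.001695 × 10³ m = 1.695
Sum: 1.51 + 83.01 + 1.695 = 86.215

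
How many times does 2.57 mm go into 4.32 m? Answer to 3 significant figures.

(4.32) / (2.57 × 10^-3) = 1.681 × 10^3

1680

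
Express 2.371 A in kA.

0.002371 kA

(no prefix) = 10^0, kilo = 10^3; factor is 10^-3.
2.371 × 10^-3 = 0.002371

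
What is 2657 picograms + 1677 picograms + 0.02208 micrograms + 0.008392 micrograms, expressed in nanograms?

34.806 nanograms

In nanograms:
  2657 picograms = 2657e-3 nanograms = 2.657
  1677 picograms = 1677e-3 nanograms = 1.677
  0.02208 micrograms = 0.02208e3 nanograms = 22.08
  0.008392 micrograms = 0.008392e3 nanograms = 8.392
Sum: 2.657 + 1.677 + 22.08 + 8.392 = 34.806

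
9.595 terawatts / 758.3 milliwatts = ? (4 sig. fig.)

12650000000000

(9.595 × 10^12) / (758.3 × 10^-3) = 0.012653 × 10^15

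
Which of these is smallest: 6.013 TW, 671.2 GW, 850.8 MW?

6.013 TW = 6013000000000 W
671.2 GW = 671200000000 W
850.8 MW = 850800000 W

850.8 MW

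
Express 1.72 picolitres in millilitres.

0.00000000172 millilitres

pico = 1e-12, milli = 1e-3; factor is 1e-9.
1.72 × 1e-9 = 0.00000000172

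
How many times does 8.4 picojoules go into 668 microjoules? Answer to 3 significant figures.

(668e-6) / (8.4e-12) = 79.52e6

79500000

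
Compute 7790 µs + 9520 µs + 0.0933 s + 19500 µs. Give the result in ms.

130.11 ms

In ms:
  7790 µs = 7790 × 10^-3 ms = 7.79
  9520 µs = 9520 × 10^-3 ms = 9.52
  0.0933 s = 0.0933 × 10^3 ms = 93.3
  19500 µs = 19500 × 10^-3 ms = 19.5
Sum: 7.79 + 9.52 + 93.3 + 19.5 = 130.11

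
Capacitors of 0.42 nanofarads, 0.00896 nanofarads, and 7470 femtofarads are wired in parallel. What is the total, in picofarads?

In picofarads:
  0.42 nanofarads = 0.42 × 10^3 picofarads = 420
  0.00896 nanofarads = 0.00896 × 10^3 picofarads = 8.96
  7470 femtofarads = 7470 × 10^-3 picofarads = 7.47
Sum: 420 + 8.96 + 7.47 = 436.43

436.43 picofarads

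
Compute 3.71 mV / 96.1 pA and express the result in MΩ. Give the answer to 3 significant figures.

(3.71e-3) / (96.1e-12) = 0.038606e9 Ω

38.6 MΩ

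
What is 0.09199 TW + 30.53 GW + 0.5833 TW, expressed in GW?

In GW:
  0.09199 TW = 0.09199 × 10^3 GW = 91.99
  30.53 GW → 30.53
  0.5833 TW = 0.5833 × 10^3 GW = 583.3
Sum: 91.99 + 30.53 + 583.3 = 705.82

705.82 GW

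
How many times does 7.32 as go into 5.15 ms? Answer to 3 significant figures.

704000000000000

(5.15 × 10^-3) / (7.32 × 10^-18) = 0.7036 × 10^15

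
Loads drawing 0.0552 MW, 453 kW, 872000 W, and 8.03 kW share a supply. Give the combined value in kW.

1388.23 kW

In kW:
  0.0552 MW = 0.0552 × 10^3 kW = 55.2
  453 kW → 453
  872000 W = 872000 × 10^-3 kW = 872
  8.03 kW → 8.03
Sum: 55.2 + 453 + 872 + 8.03 = 1388.23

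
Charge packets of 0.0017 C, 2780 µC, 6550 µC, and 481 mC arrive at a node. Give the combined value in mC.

In mC:
  0.0017 C = 0.0017 × 10³ mC = 1.7
  2780 µC = 2780 × 10⁻³ mC = 2.78
  6550 µC = 6550 × 10⁻³ mC = 6.55
  481 mC → 481
Sum: 1.7 + 2.78 + 6.55 + 481 = 492.03

492.03 mC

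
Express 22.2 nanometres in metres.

nano = 1e-9, (no prefix) = 1e0; factor is 1e-9.
22.2 × 1e-9 = 0.0000000222

0.0000000222 metres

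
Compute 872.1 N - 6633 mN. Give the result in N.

865.467 N

In N:
  872.1 N → 872.1
  6633 mN = 6633 × 10⁻³ N = 6.633
Difference: 872.1 - 6.633 = 865.467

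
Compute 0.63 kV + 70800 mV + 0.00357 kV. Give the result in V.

704.37 V

In V:
  0.63 kV = 0.63 × 10^3 V = 630
  70800 mV = 70800 × 10^-3 V = 70.8
  0.00357 kV = 0.00357 × 10^3 V = 3.57
Sum: 630 + 70.8 + 3.57 = 704.37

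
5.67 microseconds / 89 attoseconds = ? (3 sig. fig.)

(5.67e-6) / (89e-18) = 0.06371e12

63700000000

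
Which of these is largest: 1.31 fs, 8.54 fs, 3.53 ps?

1.31 fs = 0.00000000000000131 s
8.54 fs = 0.00000000000000854 s
3.53 ps = 0.00000000000353 s

3.53 ps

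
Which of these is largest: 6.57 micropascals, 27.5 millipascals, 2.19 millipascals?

6.57 micropascals = 0.00000657 pascals
27.5 millipascals = 0.0275 pascals
2.19 millipascals = 0.00219 pascals

27.5 millipascals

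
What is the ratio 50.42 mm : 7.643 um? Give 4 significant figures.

6597

(50.42e-3) / (7.643e-6) = 6.5969e3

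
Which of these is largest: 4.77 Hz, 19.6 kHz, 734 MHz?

734 MHz

4.77 Hz = 4.77 Hz
19.6 kHz = 19600 Hz
734 MHz = 734000000 Hz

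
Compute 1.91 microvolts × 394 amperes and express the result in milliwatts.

0.75254 milliwatts

1.91e-6 × 394 = 752.54e-6 W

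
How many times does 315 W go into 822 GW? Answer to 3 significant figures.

2610000000

(822 × 10⁹) / (315) = 2.61 × 10⁹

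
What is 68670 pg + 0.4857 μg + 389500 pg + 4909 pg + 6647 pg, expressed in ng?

955.426 ng

In ng:
  68670 pg = 68670 × 10^-3 ng = 68.67
  0.4857 μg = 0.4857 × 10^3 ng = 485.7
  389500 pg = 389500 × 10^-3 ng = 389.5
  4909 pg = 4909 × 10^-3 ng = 4.909
  6647 pg = 6647 × 10^-3 ng = 6.647
Sum: 68.67 + 485.7 + 389.5 + 4.909 + 6.647 = 955.426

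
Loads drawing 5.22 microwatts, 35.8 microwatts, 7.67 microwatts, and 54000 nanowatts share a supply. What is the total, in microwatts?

In microwatts:
  5.22 microwatts → 5.22
  35.8 microwatts → 35.8
  7.67 microwatts → 7.67
  54000 nanowatts = 54000 × 10^-3 microwatts = 54
Sum: 5.22 + 35.8 + 7.67 + 54 = 102.69

102.69 microwatts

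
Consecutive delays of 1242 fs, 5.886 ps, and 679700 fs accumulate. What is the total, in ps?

In ps:
  1242 fs = 1242 × 10⁻³ ps = 1.242
  5.886 ps → 5.886
  679700 fs = 679700 × 10⁻³ ps = 679.7
Sum: 1.242 + 5.886 + 679.7 = 686.828

686.828 ps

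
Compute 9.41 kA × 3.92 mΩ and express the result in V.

9.41 × 10^3 × 3.92 × 10^-3 = 36.8872 V

36.8872 V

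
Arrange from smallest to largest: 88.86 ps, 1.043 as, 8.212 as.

88.86 ps = 0.00000000008886 s
1.043 as = 0.000000000000000001043 s
8.212 as = 0.000000000000000008212 s

1.043 as < 8.212 as < 88.86 ps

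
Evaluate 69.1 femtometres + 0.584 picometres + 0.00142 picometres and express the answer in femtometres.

654.52 femtometres

In femtometres:
  69.1 femtometres → 69.1
  0.584 picometres = 0.584 × 10³ femtometres = 584
  0.00142 picometres = 0.00142 × 10³ femtometres = 1.42
Sum: 69.1 + 584 + 1.42 = 654.52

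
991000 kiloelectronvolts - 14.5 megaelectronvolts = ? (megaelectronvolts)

976.5 megaelectronvolts

In megaelectronvolts:
  991000 kiloelectronvolts = 991000e-3 megaelectronvolts = 991
  14.5 megaelectronvolts → 14.5
Difference: 991 - 14.5 = 976.5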